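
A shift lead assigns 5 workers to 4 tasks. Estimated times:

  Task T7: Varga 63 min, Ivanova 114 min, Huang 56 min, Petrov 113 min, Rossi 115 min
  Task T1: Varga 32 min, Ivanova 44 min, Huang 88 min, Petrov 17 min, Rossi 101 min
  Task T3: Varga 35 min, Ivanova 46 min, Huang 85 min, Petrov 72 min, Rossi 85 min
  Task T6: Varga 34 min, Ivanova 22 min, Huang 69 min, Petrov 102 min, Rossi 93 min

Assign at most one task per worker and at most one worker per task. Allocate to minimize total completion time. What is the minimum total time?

Min total: 130 min

Optimal: Huang→Task T7 (56 min), Petrov→Task T1 (17 min), Varga→Task T3 (35 min), Ivanova→Task T6 (22 min) — total 56+17+35+22 = 130 min.
Row-greedy (each worker in turn takes its cheapest remaining task) gives 182 min, worse by 52.
Next-best assignment: Huang→Task T7, Petrov→Task T1, Ivanova→Task T3, Varga→Task T6 = 153 min.
Swapping Ivanova↔Huang (Ivanova→Task T7 114 min, Huang→Task T6 69 min) adds 105.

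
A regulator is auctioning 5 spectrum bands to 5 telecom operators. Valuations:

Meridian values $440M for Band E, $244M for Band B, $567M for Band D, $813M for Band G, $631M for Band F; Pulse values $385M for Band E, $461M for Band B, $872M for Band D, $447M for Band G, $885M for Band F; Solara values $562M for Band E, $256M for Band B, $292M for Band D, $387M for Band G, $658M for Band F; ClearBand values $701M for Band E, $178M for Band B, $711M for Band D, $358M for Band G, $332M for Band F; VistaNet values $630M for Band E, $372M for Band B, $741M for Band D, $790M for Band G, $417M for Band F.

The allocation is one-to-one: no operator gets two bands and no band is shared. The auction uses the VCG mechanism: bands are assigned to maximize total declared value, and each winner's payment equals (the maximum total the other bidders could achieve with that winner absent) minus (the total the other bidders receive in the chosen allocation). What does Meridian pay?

Efficient allocation: Meridian→Band G ($813M), Pulse→Band D ($872M), Solara→Band F ($658M), ClearBand→Band E ($701M), VistaNet→Band B ($372M); total welfare W = $3416M.
Meridian receives Band G at value $813M, so the others get W − 813 = $2603M.
Without Meridian: best allocation of the remaining 4 bidders over all 5 bands is Pulse→Band D ($872M), Solara→Band F ($658M), ClearBand→Band E ($701M), VistaNet→Band G ($790M), total $3021M.
VCG payment = (others' best without Meridian) − (others' welfare with Meridian) = 3021 − 2603 = $418M.

Meridian pays $418M.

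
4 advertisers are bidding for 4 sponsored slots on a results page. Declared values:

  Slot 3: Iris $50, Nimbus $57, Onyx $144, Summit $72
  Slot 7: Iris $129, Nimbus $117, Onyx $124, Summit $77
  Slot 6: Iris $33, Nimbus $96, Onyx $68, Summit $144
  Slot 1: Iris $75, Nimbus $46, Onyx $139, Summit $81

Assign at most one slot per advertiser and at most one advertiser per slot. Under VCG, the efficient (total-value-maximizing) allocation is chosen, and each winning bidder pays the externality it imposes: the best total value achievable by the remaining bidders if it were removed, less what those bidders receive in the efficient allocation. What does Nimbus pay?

Nimbus pays $54.

Efficient allocation: Iris→Slot 1 ($75), Nimbus→Slot 7 ($117), Onyx→Slot 3 ($144), Summit→Slot 6 ($144); total welfare W = $480.
Nimbus receives Slot 7 at value $117, so the others get W − 117 = $363.
Without Nimbus: best allocation of the remaining 3 bidders over all 4 slots is Iris→Slot 7 ($129), Onyx→Slot 3 ($144), Summit→Slot 6 ($144), total $417.
VCG payment = (others' best without Nimbus) − (others' welfare with Nimbus) = 417 − 363 = $54.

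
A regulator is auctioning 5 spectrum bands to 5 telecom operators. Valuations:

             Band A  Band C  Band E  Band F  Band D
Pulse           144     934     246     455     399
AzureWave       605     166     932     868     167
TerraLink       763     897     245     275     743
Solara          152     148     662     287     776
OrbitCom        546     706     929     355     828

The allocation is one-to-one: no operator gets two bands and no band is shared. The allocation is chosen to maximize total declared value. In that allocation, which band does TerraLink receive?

Treat this as an assignment problem: match each operator to one band.
Optimal: Pulse→Band C ($934M), AzureWave→Band F ($868M), TerraLink→Band A ($763M), Solara→Band D ($776M), OrbitCom→Band E ($929M) — total 934+868+763+776+929 = $4270M.
Every other assignment is strictly worse.
TerraLink's own top band is Band C ($897M), but forcing TerraLink→Band C and reassigning the rest optimally gives only $3662M — worse by 608.

TerraLink receives Band A.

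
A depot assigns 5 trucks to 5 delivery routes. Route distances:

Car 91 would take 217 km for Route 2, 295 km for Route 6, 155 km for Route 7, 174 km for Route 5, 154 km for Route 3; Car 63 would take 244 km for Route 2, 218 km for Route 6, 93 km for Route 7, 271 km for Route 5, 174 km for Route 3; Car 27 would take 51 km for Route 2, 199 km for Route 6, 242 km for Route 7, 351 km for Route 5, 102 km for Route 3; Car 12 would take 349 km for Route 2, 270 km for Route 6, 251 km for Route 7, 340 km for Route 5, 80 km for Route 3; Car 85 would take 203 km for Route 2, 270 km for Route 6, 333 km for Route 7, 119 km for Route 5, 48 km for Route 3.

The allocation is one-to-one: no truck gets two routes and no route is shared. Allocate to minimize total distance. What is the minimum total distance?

Min total: 623 km

This is a one-to-one assignment (minimum-cost bipartite matching).
Optimal: Car 91→Route 7 (155 km), Car 63→Route 6 (218 km), Car 27→Route 2 (51 km), Car 12→Route 3 (80 km), Car 85→Route 5 (119 km) — total 155+218+51+80+119 = 623 km.
Min-entry greedy (repeatedly take the single cheapest remaining cell) gives 636 km, worse by 13.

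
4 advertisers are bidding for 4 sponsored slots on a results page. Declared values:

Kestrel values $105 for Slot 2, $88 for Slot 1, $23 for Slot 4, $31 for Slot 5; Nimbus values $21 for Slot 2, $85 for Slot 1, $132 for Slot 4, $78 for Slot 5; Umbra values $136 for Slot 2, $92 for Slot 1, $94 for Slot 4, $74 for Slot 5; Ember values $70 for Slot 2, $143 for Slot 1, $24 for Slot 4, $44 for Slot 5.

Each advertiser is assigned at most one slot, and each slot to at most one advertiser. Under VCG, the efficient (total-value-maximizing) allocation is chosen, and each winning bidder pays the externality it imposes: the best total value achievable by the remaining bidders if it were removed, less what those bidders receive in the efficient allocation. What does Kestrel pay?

Efficient allocation: Kestrel→Slot 2 ($105), Nimbus→Slot 4 ($132), Umbra→Slot 5 ($74), Ember→Slot 1 ($143); total welfare W = $454.
Kestrel receives Slot 2 at value $105, so the others get W − 105 = $349.
Without Kestrel: best allocation of the remaining 3 bidders over all 4 slots is Nimbus→Slot 4 ($132), Umbra→Slot 2 ($136), Ember→Slot 1 ($143), total $411.
VCG payment = (others' best without Kestrel) − (others' welfare with Kestrel) = 411 − 349 = $62.

Kestrel pays $62.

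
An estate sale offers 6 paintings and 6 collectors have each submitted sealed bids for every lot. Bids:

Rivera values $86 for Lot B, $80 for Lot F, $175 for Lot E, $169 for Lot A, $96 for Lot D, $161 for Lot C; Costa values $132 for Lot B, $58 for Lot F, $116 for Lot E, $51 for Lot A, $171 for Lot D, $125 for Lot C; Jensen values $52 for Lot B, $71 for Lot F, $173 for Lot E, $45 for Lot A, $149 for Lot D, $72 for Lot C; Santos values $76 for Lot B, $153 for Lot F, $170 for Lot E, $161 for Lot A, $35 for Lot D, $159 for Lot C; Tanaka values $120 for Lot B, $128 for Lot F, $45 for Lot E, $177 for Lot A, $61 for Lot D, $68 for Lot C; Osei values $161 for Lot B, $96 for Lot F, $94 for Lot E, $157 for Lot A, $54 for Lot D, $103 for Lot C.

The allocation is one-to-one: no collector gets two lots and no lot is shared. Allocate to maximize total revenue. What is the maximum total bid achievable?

Optimal: Rivera→Lot C ($161), Costa→Lot D ($171), Jensen→Lot E ($173), Santos→Lot F ($153), Tanaka→Lot A ($177), Osei→Lot B ($161) — total 161+171+173+153+177+161 = $996.
Max-entry greedy (repeatedly take the single best remaining cell) gives $914, worse by 82.
Checked against all permutations: $996 is optimal.

Maximum total: $996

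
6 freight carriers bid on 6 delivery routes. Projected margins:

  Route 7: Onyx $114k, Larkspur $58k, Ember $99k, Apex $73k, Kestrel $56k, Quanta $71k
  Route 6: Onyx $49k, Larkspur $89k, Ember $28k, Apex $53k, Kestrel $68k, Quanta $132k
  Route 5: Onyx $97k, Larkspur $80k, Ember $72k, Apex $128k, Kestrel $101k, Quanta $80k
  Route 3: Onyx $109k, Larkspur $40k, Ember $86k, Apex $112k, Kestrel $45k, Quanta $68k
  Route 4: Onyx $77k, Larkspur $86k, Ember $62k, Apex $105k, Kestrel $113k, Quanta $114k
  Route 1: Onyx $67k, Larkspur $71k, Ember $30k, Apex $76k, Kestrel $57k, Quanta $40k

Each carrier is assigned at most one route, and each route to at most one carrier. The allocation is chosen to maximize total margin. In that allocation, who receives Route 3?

This is the linear assignment problem.
Optimal: Onyx→Route 3 ($109k), Larkspur→Route 1 ($71k), Ember→Route 7 ($99k), Apex→Route 5 ($128k), Kestrel→Route 4 ($113k), Quanta→Route 6 ($132k) — total 109+71+99+128+113+132 = $652k.
Max-entry greedy (repeatedly take the single best remaining cell) gives $644k, worse by 8.
Swapping Quanta↔Apex (Quanta→Route 5 $80k, Apex→Route 6 $53k) loses 127.
Checked against all permutations: $652k is optimal.
Onyx's own top route is Route 7 ($114k), but forcing Onyx→Route 7 and reassigning the rest optimally gives only $644k — worse by 8.

Onyx receives Route 3.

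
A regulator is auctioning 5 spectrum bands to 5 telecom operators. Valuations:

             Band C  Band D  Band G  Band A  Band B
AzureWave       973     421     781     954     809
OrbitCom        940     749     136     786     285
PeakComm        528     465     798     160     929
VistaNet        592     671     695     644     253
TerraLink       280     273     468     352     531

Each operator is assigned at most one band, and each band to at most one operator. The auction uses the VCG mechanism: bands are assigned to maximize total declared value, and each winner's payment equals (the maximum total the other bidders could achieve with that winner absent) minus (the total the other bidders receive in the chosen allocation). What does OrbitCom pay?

Efficient allocation: AzureWave→Band A ($954M), OrbitCom→Band C ($940M), PeakComm→Band B ($929M), VistaNet→Band D ($671M), TerraLink→Band G ($468M); total welfare W = $3962M.
OrbitCom receives Band C at value $940M, so the others get W − 940 = $3022M.
Without OrbitCom: best allocation of the remaining 4 bidders over all 5 bands is AzureWave→Band C ($973M), PeakComm→Band B ($929M), VistaNet→Band D ($671M), TerraLink→Band G ($468M), total $3041M.
VCG payment = (others' best without OrbitCom) − (others' welfare with OrbitCom) = 3041 − 3022 = $19M.

OrbitCom pays $19M.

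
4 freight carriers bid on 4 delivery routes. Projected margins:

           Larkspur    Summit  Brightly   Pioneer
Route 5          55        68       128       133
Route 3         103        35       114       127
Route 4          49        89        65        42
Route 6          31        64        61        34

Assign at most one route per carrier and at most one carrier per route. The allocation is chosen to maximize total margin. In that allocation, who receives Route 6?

Brightly receives Route 6.

Optimal: Larkspur→Route 3 ($103k), Summit→Route 4 ($89k), Brightly→Route 6 ($61k), Pioneer→Route 5 ($133k) — total 103+89+61+133 = $386k.
Max-entry greedy (repeatedly take the single best remaining cell) gives $367k, worse by 19.
Next-best assignment: Larkspur→Route 6, Summit→Route 4, Brightly→Route 5, Pioneer→Route 3 = $375k.
Brightly's own top route is Route 5 ($128k), but forcing Brightly→Route 5 and reassigning the rest optimally gives only $375k — worse by 11.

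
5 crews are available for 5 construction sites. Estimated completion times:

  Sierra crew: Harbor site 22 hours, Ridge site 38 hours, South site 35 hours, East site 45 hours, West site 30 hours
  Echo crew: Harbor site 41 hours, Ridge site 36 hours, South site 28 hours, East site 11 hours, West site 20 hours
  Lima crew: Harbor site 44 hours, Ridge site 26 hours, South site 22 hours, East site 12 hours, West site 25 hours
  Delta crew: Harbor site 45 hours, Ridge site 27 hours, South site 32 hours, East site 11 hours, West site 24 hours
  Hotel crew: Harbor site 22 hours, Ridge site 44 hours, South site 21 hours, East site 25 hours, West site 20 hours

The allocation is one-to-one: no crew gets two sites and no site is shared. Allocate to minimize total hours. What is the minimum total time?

Optimal: Sierra crew→Harbor site (22 hours), Echo crew→West site (20 hours), Lima crew→Ridge site (26 hours), Delta crew→East site (11 hours), Hotel crew→South site (21 hours) — total 22+20+26+11+21 = 100 hours.
Row-greedy (each crew in turn takes its cheapest remaining site) gives 123 hours, worse by 23.
Every other assignment is strictly worse.

Min total: 100 hours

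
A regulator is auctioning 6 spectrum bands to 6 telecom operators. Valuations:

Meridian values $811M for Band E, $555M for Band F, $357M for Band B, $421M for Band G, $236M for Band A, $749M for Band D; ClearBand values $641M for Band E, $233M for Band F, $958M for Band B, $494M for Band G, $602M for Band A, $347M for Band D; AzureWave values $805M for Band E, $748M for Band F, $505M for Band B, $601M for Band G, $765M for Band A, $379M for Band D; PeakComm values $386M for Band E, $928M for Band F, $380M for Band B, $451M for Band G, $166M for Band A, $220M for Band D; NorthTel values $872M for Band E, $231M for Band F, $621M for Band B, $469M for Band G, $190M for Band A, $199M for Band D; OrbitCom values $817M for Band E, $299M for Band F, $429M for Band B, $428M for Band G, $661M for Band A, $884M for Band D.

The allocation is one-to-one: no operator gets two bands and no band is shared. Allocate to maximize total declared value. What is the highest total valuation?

Maximum total: $4828M

Treat this as an assignment problem: match each operator to one band.
Optimal: Meridian→Band G ($421M), ClearBand→Band B ($958M), AzureWave→Band A ($765M), PeakComm→Band F ($928M), NorthTel→Band E ($872M), OrbitCom→Band D ($884M) — total 421+958+765+928+872+884 = $4828M.
Column-greedy (each band in turn goes to its best remaining operator) gives $4769M, worse by 59.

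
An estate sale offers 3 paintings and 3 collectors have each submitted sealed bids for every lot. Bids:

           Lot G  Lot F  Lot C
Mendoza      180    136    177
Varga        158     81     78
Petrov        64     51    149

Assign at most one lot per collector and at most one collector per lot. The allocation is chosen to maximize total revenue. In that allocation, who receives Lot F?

Mendoza receives Lot F.

This is the linear assignment problem.
Optimal: Mendoza→Lot F ($136), Varga→Lot G ($158), Petrov→Lot C ($149) — total 136+158+149 = $443.
Max-entry greedy (repeatedly take the single best remaining cell) gives $410, worse by 33.
No other one-to-one assignment exceeds $443.
Mendoza's own top lot is Lot G ($180), but forcing Mendoza→Lot G and reassigning the rest optimally gives only $410 — worse by 33.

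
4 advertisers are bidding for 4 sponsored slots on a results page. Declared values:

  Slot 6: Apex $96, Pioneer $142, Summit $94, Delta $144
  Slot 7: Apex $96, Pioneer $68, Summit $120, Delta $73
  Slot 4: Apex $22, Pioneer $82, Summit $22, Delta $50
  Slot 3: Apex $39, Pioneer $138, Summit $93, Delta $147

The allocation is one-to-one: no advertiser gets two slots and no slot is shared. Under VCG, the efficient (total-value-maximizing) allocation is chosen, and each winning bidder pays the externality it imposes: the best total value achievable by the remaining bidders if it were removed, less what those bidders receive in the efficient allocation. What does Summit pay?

Summit pays $60.

Efficient allocation: Apex→Slot 6 ($96), Pioneer→Slot 4 ($82), Summit→Slot 7 ($120), Delta→Slot 3 ($147); total welfare W = $445.
Summit receives Slot 7 at value $120, so the others get W − 120 = $325.
Without Summit: best allocation of the remaining 3 bidders over all 4 slots is Apex→Slot 7 ($96), Pioneer→Slot 6 ($142), Delta→Slot 3 ($147), total $385.
VCG payment = (others' best without Summit) − (others' welfare with Summit) = 385 − 325 = $60.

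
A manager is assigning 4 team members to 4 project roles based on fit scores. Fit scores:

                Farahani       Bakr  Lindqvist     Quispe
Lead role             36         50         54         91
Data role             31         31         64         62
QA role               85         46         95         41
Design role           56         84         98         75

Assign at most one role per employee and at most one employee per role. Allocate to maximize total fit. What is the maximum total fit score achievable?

Maximum total: 324 pts

Optimal: Farahani→QA role (85 pts), Bakr→Design role (84 pts), Lindqvist→Data role (64 pts), Quispe→Lead role (91 pts) — total 85+84+64+91 = 324 pts.
Next-best assignment: Farahani→QA role, Bakr→Data role, Lindqvist→Design role, Quispe→Lead role = 305 pts.
Checked against all permutations: 324 pts is optimal.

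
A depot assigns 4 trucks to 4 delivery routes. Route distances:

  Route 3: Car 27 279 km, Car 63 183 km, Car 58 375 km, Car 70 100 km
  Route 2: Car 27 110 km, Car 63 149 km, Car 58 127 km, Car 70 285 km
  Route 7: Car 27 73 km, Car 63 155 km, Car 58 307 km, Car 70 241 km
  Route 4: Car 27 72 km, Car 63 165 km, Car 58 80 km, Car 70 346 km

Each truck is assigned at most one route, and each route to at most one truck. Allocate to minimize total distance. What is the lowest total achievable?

Minimum total: 402 km

This is the linear assignment problem.
Optimal: Car 27→Route 7 (73 km), Car 63→Route 2 (149 km), Car 58→Route 4 (80 km), Car 70→Route 3 (100 km) — total 73+149+80+100 = 402 km.
Min-entry greedy (repeatedly take the single cheapest remaining cell) gives 454 km, worse by 52.
Swapping Car 58↔Car 63 (Car 58→Route 2 127 km, Car 63→Route 4 165 km) adds 63.
No other one-to-one assignment undercuts 402 km.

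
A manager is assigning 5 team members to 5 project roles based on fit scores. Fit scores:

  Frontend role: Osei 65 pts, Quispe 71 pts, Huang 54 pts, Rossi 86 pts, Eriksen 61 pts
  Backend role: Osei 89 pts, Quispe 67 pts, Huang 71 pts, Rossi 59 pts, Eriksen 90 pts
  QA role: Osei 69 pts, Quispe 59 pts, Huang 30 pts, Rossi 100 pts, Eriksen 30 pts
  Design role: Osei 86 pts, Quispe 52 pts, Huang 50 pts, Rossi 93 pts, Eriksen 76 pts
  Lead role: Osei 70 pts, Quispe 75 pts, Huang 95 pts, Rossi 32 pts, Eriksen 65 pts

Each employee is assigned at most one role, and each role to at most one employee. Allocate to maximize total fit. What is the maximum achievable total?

Optimal: Osei→Design role (86 pts), Quispe→Frontend role (71 pts), Huang→Lead role (95 pts), Rossi→QA role (100 pts), Eriksen→Backend role (90 pts) — total 86+71+95+100+90 = 442 pts.
Row-greedy (each employee in turn takes its best remaining role) gives 394 pts, worse by 48.
Next-best assignment: Osei→Backend role, Quispe→Frontend role, Huang→Lead role, Rossi→QA role, Eriksen→Design role = 431 pts.
No other one-to-one assignment exceeds 442 pts.

Maximum total: 442 pts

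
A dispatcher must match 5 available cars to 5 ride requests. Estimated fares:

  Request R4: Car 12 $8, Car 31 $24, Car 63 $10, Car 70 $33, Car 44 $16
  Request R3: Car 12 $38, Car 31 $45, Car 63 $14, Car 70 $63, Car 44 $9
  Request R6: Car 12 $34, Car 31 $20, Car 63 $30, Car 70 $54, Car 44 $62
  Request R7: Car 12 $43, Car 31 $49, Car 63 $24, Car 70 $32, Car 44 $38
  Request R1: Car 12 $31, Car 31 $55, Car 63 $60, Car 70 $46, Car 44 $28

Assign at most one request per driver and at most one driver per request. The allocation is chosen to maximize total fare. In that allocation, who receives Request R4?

Car 31 receives Request R4.

This is the linear assignment problem.
Optimal: Car 12→Request R7 ($43), Car 31→Request R4 ($24), Car 63→Request R1 ($60), Car 70→Request R3 ($63), Car 44→Request R6 ($62) — total 43+24+60+63+62 = $252.
Next-best assignment: Car 12→Request R7, Car 31→Request R3, Car 63→Request R1, Car 70→Request R4, Car 44→Request R6 = $243.
No other one-to-one assignment exceeds $252.
Car 31's own top request is Request R1 ($55), but forcing Car 31→Request R1 and reassigning the rest optimally gives only $233 — worse by 19.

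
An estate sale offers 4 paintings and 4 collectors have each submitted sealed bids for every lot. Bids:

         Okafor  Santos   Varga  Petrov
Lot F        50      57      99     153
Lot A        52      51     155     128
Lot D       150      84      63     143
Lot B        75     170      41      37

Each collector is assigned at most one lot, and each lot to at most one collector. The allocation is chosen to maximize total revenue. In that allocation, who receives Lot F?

Petrov receives Lot F.

Optimal: Okafor→Lot D ($150), Santos→Lot B ($170), Varga→Lot A ($155), Petrov→Lot F ($153) — total 150+170+155+153 = $628.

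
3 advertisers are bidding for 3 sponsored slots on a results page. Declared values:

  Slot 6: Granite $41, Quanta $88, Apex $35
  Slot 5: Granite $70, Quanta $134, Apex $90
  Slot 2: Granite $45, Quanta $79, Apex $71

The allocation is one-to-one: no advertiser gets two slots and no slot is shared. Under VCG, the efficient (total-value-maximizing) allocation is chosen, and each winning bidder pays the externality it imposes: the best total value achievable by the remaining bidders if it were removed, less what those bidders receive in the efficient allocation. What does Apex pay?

Efficient allocation: Granite→Slot 6 ($41), Quanta→Slot 5 ($134), Apex→Slot 2 ($71); total welfare W = $246.
Apex receives Slot 2 at value $71, so the others get W − 71 = $175.
Without Apex: best allocation of the remaining 2 bidders over all 3 slots is Granite→Slot 2 ($45), Quanta→Slot 5 ($134), total $179.
VCG payment = (others' best without Apex) − (others' welfare with Apex) = 179 − 175 = $4.

Apex pays $4.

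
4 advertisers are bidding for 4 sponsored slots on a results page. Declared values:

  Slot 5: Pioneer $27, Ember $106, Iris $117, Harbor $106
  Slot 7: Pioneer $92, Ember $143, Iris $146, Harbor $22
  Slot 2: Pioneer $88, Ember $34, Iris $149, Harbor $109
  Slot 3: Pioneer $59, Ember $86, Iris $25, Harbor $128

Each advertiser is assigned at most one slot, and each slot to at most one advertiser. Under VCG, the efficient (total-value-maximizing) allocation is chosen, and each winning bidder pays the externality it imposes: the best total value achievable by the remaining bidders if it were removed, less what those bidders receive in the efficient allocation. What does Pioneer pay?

Efficient allocation: Pioneer→Slot 2 ($88), Ember→Slot 7 ($143), Iris→Slot 5 ($117), Harbor→Slot 3 ($128); total welfare W = $476.
Pioneer receives Slot 2 at value $88, so the others get W − 88 = $388.
Without Pioneer: best allocation of the remaining 3 bidders over all 4 slots is Ember→Slot 7 ($143), Iris→Slot 2 ($149), Harbor→Slot 3 ($128), total $420.
VCG payment = (others' best without Pioneer) − (others' welfare with Pioneer) = 420 − 388 = $32.

Pioneer pays $32.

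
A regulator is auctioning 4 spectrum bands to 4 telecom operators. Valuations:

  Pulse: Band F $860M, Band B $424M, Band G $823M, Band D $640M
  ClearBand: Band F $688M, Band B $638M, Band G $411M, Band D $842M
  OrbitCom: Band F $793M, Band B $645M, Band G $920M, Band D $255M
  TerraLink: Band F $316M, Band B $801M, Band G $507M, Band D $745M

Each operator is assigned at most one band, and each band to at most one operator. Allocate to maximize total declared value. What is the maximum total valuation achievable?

Maximum total: $3423M

This is the linear assignment problem.
Optimal: Pulse→Band F ($860M), ClearBand→Band D ($842M), OrbitCom→Band G ($920M), TerraLink→Band B ($801M) — total 860+842+920+801 = $3423M.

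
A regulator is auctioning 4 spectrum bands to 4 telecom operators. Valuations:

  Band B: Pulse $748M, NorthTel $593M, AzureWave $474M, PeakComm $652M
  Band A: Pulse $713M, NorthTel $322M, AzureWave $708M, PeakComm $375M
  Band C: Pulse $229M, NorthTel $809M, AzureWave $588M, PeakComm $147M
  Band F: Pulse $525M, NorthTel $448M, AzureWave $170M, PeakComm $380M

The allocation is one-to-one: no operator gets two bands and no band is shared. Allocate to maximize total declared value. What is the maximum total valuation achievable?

Maximum total: $2694M

This is a one-to-one assignment (maximum-weight bipartite matching).
Optimal: Pulse→Band F ($525M), NorthTel→Band C ($809M), AzureWave→Band A ($708M), PeakComm→Band B ($652M) — total 525+809+708+652 = $2694M.
Max-entry greedy (repeatedly take the single best remaining cell) gives $2645M, worse by 49.
Next-best assignment: Pulse→Band B, NorthTel→Band C, AzureWave→Band A, PeakComm→Band F = $2645M.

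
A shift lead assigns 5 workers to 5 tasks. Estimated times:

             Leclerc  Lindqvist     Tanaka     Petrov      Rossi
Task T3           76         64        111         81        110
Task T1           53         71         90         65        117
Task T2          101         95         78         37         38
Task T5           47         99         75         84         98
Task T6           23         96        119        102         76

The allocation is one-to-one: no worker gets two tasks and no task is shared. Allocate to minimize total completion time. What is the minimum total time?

Treat this as an assignment problem: match each worker to one task.
Optimal: Leclerc→Task T6 (23 min), Lindqvist→Task T3 (64 min), Tanaka→Task T5 (75 min), Petrov→Task T1 (65 min), Rossi→Task T2 (38 min) — total 23+64+75+65+38 = 265 min.
Column-greedy (each task in turn goes to its cheapest remaining worker) gives 305 min, worse by 40.

Min total: 265 min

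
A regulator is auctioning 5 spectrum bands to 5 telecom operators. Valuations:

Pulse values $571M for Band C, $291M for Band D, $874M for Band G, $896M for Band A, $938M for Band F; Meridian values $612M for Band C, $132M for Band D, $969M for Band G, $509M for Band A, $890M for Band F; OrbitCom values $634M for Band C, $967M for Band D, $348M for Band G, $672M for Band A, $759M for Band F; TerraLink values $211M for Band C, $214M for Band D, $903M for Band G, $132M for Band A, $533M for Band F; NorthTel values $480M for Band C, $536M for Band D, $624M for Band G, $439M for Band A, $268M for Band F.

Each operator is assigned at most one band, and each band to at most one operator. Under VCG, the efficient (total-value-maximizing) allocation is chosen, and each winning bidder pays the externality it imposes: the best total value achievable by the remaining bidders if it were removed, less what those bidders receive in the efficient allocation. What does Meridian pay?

Efficient allocation: Pulse→Band A ($896M), Meridian→Band F ($890M), OrbitCom→Band D ($967M), TerraLink→Band G ($903M), NorthTel→Band C ($480M); total welfare W = $4136M.
Meridian receives Band F at value $890M, so the others get W − 890 = $3246M.
Without Meridian: best allocation of the remaining 4 bidders over all 5 bands is Pulse→Band F ($938M), OrbitCom→Band D ($967M), TerraLink→Band G ($903M), NorthTel→Band C ($480M), total $3288M.
VCG payment = (others' best without Meridian) − (others' welfare with Meridian) = 3288 − 3246 = $42M.

Meridian pays $42M.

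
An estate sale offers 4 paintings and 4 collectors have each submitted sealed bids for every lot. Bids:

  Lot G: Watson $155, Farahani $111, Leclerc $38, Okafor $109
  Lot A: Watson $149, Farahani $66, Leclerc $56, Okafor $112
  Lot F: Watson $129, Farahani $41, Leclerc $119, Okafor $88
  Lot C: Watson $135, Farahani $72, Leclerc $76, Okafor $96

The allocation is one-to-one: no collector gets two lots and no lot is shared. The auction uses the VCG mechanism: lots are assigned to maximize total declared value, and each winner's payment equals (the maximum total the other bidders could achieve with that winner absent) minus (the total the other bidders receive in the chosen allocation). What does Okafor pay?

Efficient allocation: Watson→Lot C ($135), Farahani→Lot G ($111), Leclerc→Lot F ($119), Okafor→Lot A ($112); total welfare W = $477.
Okafor receives Lot A at value $112, so the others get W − 112 = $365.
Without Okafor: best allocation of the remaining 3 bidders over all 4 lots is Watson→Lot A ($149), Farahani→Lot G ($111), Leclerc→Lot F ($119), total $379.
VCG payment = (others' best without Okafor) − (others' welfare with Okafor) = 379 − 365 = $14.

Okafor pays $14.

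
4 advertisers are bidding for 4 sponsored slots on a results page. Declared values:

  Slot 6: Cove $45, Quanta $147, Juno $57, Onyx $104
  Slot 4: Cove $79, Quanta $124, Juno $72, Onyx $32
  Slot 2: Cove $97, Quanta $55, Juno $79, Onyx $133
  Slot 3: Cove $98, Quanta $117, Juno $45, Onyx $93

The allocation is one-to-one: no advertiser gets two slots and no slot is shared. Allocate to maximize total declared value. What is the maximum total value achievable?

Maximum total: $450

Optimal: Cove→Slot 3 ($98), Quanta→Slot 6 ($147), Juno→Slot 4 ($72), Onyx→Slot 2 ($133) — total 98+147+72+133 = $450.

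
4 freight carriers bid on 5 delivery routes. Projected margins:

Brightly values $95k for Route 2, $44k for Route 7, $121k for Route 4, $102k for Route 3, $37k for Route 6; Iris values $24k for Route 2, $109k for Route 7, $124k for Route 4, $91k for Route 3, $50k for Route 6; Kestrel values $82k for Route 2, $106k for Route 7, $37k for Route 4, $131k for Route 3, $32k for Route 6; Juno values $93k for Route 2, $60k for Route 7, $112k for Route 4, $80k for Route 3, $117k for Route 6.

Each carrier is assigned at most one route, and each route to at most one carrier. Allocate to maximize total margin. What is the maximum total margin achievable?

Optimal: Brightly→Route 4 ($121k), Iris→Route 7 ($109k), Kestrel→Route 3 ($131k), Juno→Route 6 ($117k) — total 121+109+131+117 = $478k.
Column-greedy (each route in turn goes to its best remaining carrier) gives $447k, worse by 31.
Next-best assignment: Brightly→Route 2, Iris→Route 4, Kestrel→Route 3, Juno→Route 6 = $467k.
Swapping Brightly↔Juno (Brightly→Route 6 $37k, Juno→Route 4 $112k) loses 89.

Max total: $478k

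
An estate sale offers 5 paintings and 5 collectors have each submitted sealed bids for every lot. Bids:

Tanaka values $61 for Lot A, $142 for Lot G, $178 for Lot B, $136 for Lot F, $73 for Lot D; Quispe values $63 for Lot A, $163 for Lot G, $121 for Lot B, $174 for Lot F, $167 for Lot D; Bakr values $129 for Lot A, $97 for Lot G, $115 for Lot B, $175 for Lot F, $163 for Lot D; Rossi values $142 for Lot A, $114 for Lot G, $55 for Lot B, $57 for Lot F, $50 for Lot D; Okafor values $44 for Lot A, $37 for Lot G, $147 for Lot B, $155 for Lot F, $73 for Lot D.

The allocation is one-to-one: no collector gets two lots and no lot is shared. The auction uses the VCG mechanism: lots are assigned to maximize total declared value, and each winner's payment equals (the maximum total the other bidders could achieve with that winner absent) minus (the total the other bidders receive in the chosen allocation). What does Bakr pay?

Efficient allocation: Tanaka→Lot B ($178), Quispe→Lot G ($163), Bakr→Lot D ($163), Rossi→Lot A ($142), Okafor→Lot F ($155); total welfare W = $801.
Bakr receives Lot D at value $163, so the others get W − 163 = $638.
Without Bakr: best allocation of the remaining 4 bidders over all 5 lots is Tanaka→Lot B ($178), Quispe→Lot D ($167), Rossi→Lot A ($142), Okafor→Lot F ($155), total $642.
VCG payment = (others' best without Bakr) − (others' welfare with Bakr) = 642 − 638 = $4.

Bakr pays $4.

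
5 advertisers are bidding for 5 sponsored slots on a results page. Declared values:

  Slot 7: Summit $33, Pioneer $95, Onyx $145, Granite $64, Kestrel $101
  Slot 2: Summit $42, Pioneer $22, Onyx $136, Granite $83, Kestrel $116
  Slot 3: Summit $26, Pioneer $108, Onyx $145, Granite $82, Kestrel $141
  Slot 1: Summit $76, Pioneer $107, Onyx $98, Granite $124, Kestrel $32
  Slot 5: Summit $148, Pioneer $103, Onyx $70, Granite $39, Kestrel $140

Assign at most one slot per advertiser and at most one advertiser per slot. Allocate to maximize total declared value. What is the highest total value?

Max total: $644

Optimal: Summit→Slot 5 ($148), Pioneer→Slot 7 ($95), Onyx→Slot 2 ($136), Granite→Slot 1 ($124), Kestrel→Slot 3 ($141) — total 148+95+136+124+141 = $644.
Column-greedy (each slot in turn goes to its best remaining advertiser) gives $641, worse by 3.
Next-best assignment: Summit→Slot 5, Pioneer→Slot 3, Onyx→Slot 7, Granite→Slot 1, Kestrel→Slot 2 = $641.
Swapping Onyx↔Pioneer (Onyx→Slot 7 $145, Pioneer→Slot 2 $22) loses 64.
Every other assignment is strictly worse.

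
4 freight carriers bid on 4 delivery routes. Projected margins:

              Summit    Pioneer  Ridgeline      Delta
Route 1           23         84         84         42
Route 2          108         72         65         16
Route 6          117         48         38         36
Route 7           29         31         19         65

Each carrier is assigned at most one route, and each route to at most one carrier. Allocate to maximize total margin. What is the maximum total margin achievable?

Max total: $338k

This is a one-to-one assignment (maximum-weight bipartite matching).
Optimal: Summit→Route 6 ($117k), Pioneer→Route 2 ($72k), Ridgeline→Route 1 ($84k), Delta→Route 7 ($65k) — total 117+72+84+65 = $338k.
Max-entry greedy (repeatedly take the single best remaining cell) gives $331k, worse by 7.
Swapping Summit↔Delta (Summit→Route 7 $29k, Delta→Route 6 $36k) loses 117.
Checked against all permutations: $338k is optimal.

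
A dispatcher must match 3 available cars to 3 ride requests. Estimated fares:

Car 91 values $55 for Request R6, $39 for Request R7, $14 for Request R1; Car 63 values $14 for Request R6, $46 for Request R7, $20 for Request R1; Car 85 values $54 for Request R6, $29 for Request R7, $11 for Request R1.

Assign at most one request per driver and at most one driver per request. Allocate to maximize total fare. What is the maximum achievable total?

Maximum total: $114

Optimal: Car 91→Request R1 ($14), Car 63→Request R7 ($46), Car 85→Request R6 ($54) — total 14+46+54 = $114.
Column-greedy (each request in turn goes to its best remaining driver) gives $112, worse by 2.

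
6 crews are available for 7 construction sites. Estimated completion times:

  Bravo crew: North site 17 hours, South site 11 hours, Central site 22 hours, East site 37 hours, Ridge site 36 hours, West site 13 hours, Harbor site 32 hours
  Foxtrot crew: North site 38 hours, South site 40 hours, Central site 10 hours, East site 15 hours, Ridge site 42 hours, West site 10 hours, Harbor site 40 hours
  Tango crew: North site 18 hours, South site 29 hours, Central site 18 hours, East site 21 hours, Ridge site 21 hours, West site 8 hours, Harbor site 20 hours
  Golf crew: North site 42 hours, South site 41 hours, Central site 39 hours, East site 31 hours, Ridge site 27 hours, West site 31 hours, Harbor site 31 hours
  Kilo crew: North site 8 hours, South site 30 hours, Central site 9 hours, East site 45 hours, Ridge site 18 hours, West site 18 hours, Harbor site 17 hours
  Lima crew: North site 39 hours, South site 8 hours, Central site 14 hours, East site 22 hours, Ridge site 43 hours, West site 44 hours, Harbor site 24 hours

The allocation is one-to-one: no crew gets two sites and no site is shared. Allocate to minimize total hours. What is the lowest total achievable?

Treat this as an assignment problem: match each crew to one site.
Optimal: Bravo crew→South site (11 hours), Foxtrot crew→East site (15 hours), Tango crew→West site (8 hours), Golf crew→Ridge site (27 hours), Kilo crew→North site (8 hours), Lima crew→Central site (14 hours) — total 11+15+8+27+8+14 = 83 hours.
Row-greedy (each crew in turn takes its cheapest remaining site) gives 86 hours, worse by 3.

Min total: 83 hours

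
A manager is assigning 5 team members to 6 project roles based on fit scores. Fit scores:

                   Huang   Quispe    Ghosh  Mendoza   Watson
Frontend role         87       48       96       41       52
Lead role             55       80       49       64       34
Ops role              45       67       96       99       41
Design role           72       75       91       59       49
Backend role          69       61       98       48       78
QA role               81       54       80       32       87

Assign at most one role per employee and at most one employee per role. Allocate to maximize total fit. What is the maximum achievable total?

Maximum total: 451 pts

Optimal: Huang→Frontend role (87 pts), Quispe→Lead role (80 pts), Ghosh→Backend role (98 pts), Mendoza→Ops role (99 pts), Watson→QA role (87 pts) — total 87+80+98+99+87 = 451 pts.
Column-greedy (each role in turn goes to its best remaining employee) gives 425 pts, worse by 26.
Next-best assignment: Huang→Frontend role, Quispe→Design role, Ghosh→Backend role, Mendoza→Ops role, Watson→QA role = 446 pts.
Every other assignment is strictly worse.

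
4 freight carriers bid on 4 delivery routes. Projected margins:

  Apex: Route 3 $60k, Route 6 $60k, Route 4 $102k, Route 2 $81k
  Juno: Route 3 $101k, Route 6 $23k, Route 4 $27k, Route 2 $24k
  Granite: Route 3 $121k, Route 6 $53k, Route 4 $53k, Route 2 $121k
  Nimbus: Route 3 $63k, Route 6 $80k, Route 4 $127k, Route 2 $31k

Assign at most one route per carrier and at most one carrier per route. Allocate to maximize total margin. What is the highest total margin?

Optimal: Apex→Route 6 ($60k), Juno→Route 3 ($101k), Granite→Route 2 ($121k), Nimbus→Route 4 ($127k) — total 60+101+121+127 = $409k.
Row-greedy (each carrier in turn takes its best remaining route) gives $404k, worse by 5.
Checked against all permutations: $409k is optimal.

Maximum total: $409k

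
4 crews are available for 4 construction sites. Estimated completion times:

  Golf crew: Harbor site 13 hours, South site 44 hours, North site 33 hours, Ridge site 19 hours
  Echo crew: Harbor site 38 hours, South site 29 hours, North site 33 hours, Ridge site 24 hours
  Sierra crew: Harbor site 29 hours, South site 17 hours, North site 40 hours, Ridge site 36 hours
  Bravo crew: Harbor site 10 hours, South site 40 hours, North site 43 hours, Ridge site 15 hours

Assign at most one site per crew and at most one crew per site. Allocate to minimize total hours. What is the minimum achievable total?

Optimal: Golf crew→Harbor site (13 hours), Echo crew→North site (33 hours), Sierra crew→South site (17 hours), Bravo crew→Ridge site (15 hours) — total 13+33+17+15 = 78 hours.
Min-entry greedy (repeatedly take the single cheapest remaining cell) gives 79 hours, worse by 1.

Minimum total: 78 hours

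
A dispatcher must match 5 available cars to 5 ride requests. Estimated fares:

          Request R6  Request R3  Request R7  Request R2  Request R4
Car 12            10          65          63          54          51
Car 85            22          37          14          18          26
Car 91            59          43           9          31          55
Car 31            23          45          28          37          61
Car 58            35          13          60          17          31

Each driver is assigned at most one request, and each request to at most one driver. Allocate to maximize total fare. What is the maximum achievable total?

Maximum total: $271

Treat this as an assignment problem: match each driver to one request.
Optimal: Car 12→Request R2 ($54), Car 85→Request R3 ($37), Car 91→Request R6 ($59), Car 31→Request R4 ($61), Car 58→Request R7 ($60) — total 54+37+59+61+60 = $271.
Column-greedy (each request in turn goes to its best remaining driver) gives $247, worse by 24.
Next-best assignment: Car 12→Request R3, Car 85→Request R2, Car 91→Request R6, Car 31→Request R4, Car 58→Request R7 = $263.
Swapping Car 91↔Car 31 (Car 91→Request R4 $55, Car 31→Request R6 $23) loses 42.
Every other assignment is strictly worse.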